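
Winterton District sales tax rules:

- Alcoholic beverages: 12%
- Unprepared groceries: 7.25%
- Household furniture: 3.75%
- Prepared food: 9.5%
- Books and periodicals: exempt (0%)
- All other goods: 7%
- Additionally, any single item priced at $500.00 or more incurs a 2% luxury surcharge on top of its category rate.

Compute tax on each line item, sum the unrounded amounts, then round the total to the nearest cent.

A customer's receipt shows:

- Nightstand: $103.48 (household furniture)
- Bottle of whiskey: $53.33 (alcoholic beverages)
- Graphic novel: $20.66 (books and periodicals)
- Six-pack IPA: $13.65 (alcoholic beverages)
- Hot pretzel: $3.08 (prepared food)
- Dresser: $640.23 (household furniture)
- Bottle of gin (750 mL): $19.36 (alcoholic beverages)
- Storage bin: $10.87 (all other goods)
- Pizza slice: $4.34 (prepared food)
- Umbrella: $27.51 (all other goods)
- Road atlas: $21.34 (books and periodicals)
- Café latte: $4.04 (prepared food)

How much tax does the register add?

Nightstand $103.48: household furniture → 3.75% → $3.8805
Bottle of whiskey $53.33: alcoholic beverages → 12% → $6.3996
Graphic novel $20.66: books and periodicals → 0% → $0.00
Six-pack IPA $13.65: alcoholic beverages → 12% → $1.638
Hot pretzel $3.08: prepared food → 9.5% → $0.2926
Dresser $640.23: household furniture → 3.75% + 2% surcharge = 5.75% → $36.813225
Bottle of gin (750 mL) $19.36: alcoholic beverages → 12% → $2.3232
Storage bin $10.87: all other goods → 7% → $0.7609
Pizza slice $4.34: prepared food → 9.5% → $0.4123
Umbrella $27.51: all other goods → 7% → $1.9257
Road atlas $21.34: books and periodicals → 0% → $0.00
Café latte $4.04: prepared food → 9.5% → $0.3838
Unrounded tax sum = $54.829825 → $54.83

$54.83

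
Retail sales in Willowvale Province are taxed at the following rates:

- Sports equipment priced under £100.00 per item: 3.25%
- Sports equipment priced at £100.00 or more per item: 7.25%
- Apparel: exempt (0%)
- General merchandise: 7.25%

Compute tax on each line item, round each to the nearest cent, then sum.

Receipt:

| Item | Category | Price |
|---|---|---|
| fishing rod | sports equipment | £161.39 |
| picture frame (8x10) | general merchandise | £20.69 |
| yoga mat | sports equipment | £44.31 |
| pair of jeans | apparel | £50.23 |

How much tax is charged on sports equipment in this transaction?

Fishing rod £161.39: sports equipment, £100.00 or more → 7.25% → £11.70
Yoga mat £44.31: sports equipment, under £100.00 → 3.25% → £1.44
Tax on sports equipment = £11.70 + £1.44 = £13.14

£13.14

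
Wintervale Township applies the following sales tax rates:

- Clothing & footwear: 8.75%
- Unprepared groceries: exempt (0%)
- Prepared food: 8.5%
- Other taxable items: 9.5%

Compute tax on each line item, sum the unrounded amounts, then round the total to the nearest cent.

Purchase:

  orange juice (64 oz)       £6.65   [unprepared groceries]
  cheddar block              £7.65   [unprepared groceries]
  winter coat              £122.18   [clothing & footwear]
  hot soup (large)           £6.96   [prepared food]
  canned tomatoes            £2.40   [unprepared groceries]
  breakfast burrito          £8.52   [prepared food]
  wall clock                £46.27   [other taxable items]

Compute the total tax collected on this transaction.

Orange juice (64 oz) £6.65: unprepared groceries → 0% → £0.00
Cheddar block £7.65: unprepared groceries → 0% → £0.00
Winter coat £122.18: clothing & footwear → 8.75% → £10.69075
Hot soup (large) £6.96: prepared food → 8.5% → £0.5916
Canned tomatoes £2.40: unprepared groceries → 0% → £0.00
Breakfast burrito £8.52: prepared food → 8.5% → £0.7242
Wall clock £46.27: other taxable items → 9.5% → £4.39565
Unrounded tax sum = £16.4022 → £16.40

£16.40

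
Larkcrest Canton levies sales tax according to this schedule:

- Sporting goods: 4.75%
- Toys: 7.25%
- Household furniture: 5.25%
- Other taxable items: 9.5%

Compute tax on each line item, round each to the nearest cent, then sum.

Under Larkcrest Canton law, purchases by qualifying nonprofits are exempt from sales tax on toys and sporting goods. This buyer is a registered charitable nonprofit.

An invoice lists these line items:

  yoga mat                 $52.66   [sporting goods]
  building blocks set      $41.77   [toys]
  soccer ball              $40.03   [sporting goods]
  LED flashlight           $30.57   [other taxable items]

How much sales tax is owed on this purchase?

Yoga mat $52.66: sporting goods, buyer-exempt → 0% → $0.00
Building blocks set $41.77: toys, buyer-exempt → 0% → $0.00
Soccer ball $40.03: sporting goods, buyer-exempt → 0% → $0.00
LED flashlight $30.57: other taxable items → 9.5% → $2.90
Total tax = $2.90

$2.90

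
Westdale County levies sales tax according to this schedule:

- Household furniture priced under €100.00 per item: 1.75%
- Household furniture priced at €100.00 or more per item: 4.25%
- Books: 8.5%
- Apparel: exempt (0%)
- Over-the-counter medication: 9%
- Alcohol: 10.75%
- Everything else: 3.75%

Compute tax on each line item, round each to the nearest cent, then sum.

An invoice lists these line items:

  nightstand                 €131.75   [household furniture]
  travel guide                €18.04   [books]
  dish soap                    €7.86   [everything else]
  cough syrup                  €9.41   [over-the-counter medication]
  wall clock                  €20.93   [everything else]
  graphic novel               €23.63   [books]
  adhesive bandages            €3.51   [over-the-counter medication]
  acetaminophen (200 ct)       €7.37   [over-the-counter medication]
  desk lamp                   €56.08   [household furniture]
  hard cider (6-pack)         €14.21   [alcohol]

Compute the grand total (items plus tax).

€307.34

Nightstand €131.75: household furniture, €100.00 or more → 4.25% → €5.60
Travel guide €18.04: books → 8.5% → €1.53
Dish soap €7.86: everything else → 3.75% → €0.29
Cough syrup €9.41: over-the-counter medication → 9% → €0.85
Wall clock €20.93: everything else → 3.75% → €0.78
Graphic novel €23.63: books → 8.5% → €2.01
Adhesive bandages €3.51: over-the-counter medication → 9% → €0.32
Acetaminophen (200 ct) €7.37: over-the-counter medication → 9% → €0.66
Desk lamp €56.08: household furniture, under €100.00 → 1.75% → €0.98
Hard cider (6-pack) €14.21: alcohol → 10.75% → €1.53
Subtotal = €292.79; tax = €14.55; total due = €307.34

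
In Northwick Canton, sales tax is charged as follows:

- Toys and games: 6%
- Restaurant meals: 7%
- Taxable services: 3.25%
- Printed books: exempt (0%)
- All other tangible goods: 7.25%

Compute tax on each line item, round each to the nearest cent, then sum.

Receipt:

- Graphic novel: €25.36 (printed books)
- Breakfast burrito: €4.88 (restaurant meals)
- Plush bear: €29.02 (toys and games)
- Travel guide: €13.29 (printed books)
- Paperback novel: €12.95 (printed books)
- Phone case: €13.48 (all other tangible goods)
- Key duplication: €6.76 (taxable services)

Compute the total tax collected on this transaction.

Graphic novel €25.36: printed books → 0% → €0.00
Breakfast burrito €4.88: restaurant meals → 7% → €0.34
Plush bear €29.02: toys and games → 6% → €1.74
Travel guide €13.29: printed books → 0% → €0.00
Paperback novel €12.95: printed books → 0% → €0.00
Phone case €13.48: all other tangible goods → 7.25% → €0.98
Key duplication €6.76: taxable services → 3.25% → €0.22
Total tax = €0.34 + €1.74 + €0.98 + €0.22 = €3.28

€3.28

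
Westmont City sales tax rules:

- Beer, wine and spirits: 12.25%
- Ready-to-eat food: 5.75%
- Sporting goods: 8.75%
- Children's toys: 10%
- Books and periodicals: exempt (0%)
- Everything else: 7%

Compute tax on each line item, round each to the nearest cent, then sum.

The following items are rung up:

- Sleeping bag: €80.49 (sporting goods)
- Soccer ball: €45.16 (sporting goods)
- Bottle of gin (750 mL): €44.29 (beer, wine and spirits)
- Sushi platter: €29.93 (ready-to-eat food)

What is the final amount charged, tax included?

Sleeping bag €80.49: sporting goods → 8.75% → €7.04
Soccer ball €45.16: sporting goods → 8.75% → €3.95
Bottle of gin (750 mL) €44.29: beer, wine and spirits → 12.25% → €5.43
Sushi platter €29.93: ready-to-eat food → 5.75% → €1.72
Subtotal = €199.87; tax = €18.14; total due = €218.01

€218.01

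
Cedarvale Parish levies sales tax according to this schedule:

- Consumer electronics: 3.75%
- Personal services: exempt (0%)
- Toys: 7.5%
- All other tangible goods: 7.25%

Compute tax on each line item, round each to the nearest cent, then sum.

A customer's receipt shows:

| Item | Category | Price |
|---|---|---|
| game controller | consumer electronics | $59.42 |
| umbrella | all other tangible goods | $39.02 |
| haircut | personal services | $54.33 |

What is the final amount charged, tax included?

$157.83

Game controller $59.42: consumer electronics → 3.75% → $2.23
Umbrella $39.02: all other tangible goods → 7.25% → $2.83
Haircut $54.33: personal services → 0% → $0.00
Subtotal = $152.77; tax = $5.06; total due = $157.83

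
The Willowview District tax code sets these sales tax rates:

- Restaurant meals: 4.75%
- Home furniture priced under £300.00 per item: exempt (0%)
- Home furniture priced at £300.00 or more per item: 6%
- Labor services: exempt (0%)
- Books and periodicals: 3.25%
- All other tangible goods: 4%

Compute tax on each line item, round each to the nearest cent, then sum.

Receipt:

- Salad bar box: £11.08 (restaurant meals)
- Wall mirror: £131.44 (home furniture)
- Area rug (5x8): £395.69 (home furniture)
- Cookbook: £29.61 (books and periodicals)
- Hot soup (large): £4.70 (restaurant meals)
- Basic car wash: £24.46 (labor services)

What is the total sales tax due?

£25.45

Salad bar box £11.08: restaurant meals → 4.75% → £0.53
Wall mirror £131.44: home furniture, under £300.00 → 0% → £0.00
Area rug (5x8) £395.69: home furniture, £300.00 or more → 6% → £23.74
Cookbook £29.61: books and periodicals → 3.25% → £0.96
Hot soup (large) £4.70: restaurant meals → 4.75% → £0.22
Basic car wash £24.46: labor services → 0% → £0.00
Total tax = £0.53 + £23.74 + £0.96 + £0.22 = £25.45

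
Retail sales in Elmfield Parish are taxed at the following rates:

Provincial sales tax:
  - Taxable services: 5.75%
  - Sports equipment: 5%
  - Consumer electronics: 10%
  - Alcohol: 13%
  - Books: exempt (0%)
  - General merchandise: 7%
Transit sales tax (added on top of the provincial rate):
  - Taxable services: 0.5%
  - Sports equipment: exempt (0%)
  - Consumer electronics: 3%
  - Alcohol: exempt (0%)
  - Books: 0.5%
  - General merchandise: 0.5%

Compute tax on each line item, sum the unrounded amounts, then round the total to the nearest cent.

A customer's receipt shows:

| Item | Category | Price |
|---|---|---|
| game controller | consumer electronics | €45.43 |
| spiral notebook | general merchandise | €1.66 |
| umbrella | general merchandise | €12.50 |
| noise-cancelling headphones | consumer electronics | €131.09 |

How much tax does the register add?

€24.01

Game controller €45.43: consumer electronics → 10% + 3% transit = 13% → €5.9059
Spiral notebook €1.66: general merchandise → 7% + 0.5% transit = 7.5% → €0.1245
Umbrella €12.50: general merchandise → 7% + 0.5% transit = 7.5% → €0.9375
Noise-cancelling headphones €131.09: consumer electronics → 10% + 3% transit = 13% → €17.0417
Unrounded tax sum = €24.0096 → €24.01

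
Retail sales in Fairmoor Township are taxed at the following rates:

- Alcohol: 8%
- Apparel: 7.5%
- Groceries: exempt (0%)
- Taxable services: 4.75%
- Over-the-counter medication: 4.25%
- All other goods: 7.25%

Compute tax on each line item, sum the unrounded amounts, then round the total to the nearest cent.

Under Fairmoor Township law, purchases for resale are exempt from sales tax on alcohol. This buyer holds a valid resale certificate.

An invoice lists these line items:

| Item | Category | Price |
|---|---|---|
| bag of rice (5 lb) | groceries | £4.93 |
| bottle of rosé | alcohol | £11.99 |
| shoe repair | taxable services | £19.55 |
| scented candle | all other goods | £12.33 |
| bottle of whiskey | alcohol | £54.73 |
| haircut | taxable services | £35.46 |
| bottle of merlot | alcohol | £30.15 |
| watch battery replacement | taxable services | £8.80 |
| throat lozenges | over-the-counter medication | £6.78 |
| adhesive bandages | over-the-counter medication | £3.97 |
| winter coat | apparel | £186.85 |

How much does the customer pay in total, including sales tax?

Bag of rice (5 lb) £4.93: groceries → 0% → £0.00
Bottle of rosé £11.99: alcohol, buyer-exempt → 0% → £0.00
Shoe repair £19.55: taxable services → 4.75% → £0.928625
Scented candle £12.33: all other goods → 7.25% → £0.893925
Bottle of whiskey £54.73: alcohol, buyer-exempt → 0% → £0.00
Haircut £35.46: taxable services → 4.75% → £1.68435
Bottle of merlot £30.15: alcohol, buyer-exempt → 0% → £0.00
Watch battery replacement £8.80: taxable services → 4.75% → £0.418
Throat lozenges £6.78: over-the-counter medication → 4.25% → £0.28815
Adhesive bandages £3.97: over-the-counter medication → 4.25% → £0.168725
Winter coat £186.85: apparel → 7.5% → £14.01375
Subtotal = £375.54; unrounded tax = £18.395525 → £18.40; total due = £393.94

£393.94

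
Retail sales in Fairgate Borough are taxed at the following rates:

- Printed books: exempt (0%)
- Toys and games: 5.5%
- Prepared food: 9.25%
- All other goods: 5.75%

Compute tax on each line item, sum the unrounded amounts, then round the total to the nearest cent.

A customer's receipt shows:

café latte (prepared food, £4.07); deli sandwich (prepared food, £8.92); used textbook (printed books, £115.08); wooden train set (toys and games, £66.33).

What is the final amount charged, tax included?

Café latte £4.07: prepared food → 9.25% → £0.376475
Deli sandwich £8.92: prepared food → 9.25% → £0.8251
Used textbook £115.08: printed books → 0% → £0.00
Wooden train set £66.33: toys and games → 5.5% → £3.64815
Subtotal = £194.40; unrounded tax = £4.849725 → £4.85; total due = £199.25

£199.25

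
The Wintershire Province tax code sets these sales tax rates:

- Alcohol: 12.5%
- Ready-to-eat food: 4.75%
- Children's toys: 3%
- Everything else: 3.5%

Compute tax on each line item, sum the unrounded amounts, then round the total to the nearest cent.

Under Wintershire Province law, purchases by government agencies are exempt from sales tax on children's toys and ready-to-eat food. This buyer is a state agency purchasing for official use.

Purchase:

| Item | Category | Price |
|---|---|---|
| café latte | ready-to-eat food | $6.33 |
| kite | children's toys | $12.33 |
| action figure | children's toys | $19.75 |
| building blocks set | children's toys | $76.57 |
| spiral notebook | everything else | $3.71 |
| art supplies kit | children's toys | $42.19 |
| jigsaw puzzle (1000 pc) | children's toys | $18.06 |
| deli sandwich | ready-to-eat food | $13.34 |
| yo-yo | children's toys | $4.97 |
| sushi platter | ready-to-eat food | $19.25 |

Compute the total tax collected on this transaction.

Café latte $6.33: ready-to-eat food, buyer-exempt → 0% → $0.00
Kite $12.33: children's toys, buyer-exempt → 0% → $0.00
Action figure $19.75: children's toys, buyer-exempt → 0% → $0.00
Building blocks set $76.57: children's toys, buyer-exempt → 0% → $0.00
Spiral notebook $3.71: everything else → 3.5% → $0.12985
Art supplies kit $42.19: children's toys, buyer-exempt → 0% → $0.00
Jigsaw puzzle (1000 pc) $18.06: children's toys, buyer-exempt → 0% → $0.00
Deli sandwich $13.34: ready-to-eat food, buyer-exempt → 0% → $0.00
Yo-yo $4.97: children's toys, buyer-exempt → 0% → $0.00
Sushi platter $19.25: ready-to-eat food, buyer-exempt → 0% → $0.00
Unrounded tax sum = $0.12985 → $0.13

$0.13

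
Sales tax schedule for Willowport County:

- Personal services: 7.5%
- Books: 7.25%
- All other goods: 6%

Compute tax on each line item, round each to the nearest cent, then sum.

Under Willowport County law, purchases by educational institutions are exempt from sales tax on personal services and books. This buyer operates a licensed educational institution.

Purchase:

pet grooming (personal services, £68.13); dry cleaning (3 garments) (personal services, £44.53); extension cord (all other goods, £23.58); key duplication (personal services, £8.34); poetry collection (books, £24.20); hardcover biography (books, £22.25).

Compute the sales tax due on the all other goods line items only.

Extension cord £23.58: all other goods → 6% → £1.41
Tax on all other goods = £1.41

£1.41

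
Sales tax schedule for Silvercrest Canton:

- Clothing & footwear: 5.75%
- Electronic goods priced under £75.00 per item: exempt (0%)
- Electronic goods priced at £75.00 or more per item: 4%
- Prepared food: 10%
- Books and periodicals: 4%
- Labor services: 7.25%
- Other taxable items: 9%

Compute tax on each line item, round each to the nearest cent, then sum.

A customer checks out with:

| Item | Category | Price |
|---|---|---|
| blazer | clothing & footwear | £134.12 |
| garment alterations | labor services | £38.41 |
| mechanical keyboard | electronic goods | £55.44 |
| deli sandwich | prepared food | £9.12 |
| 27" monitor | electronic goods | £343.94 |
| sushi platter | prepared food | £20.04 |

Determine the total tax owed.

Blazer £134.12: clothing & footwear → 5.75% → £7.71
Garment alterations £38.41: labor services → 7.25% → £2.78
Mechanical keyboard £55.44: electronic goods, under £75.00 → 0% → £0.00
Deli sandwich £9.12: prepared food → 10% → £0.91
27" monitor £343.94: electronic goods, £75.00 or more → 4% → £13.76
Sushi platter £20.04: prepared food → 10% → £2.00
Total tax = £7.71 + £2.78 + £0.91 + £13.76 + £2.00 = £27.16

£27.16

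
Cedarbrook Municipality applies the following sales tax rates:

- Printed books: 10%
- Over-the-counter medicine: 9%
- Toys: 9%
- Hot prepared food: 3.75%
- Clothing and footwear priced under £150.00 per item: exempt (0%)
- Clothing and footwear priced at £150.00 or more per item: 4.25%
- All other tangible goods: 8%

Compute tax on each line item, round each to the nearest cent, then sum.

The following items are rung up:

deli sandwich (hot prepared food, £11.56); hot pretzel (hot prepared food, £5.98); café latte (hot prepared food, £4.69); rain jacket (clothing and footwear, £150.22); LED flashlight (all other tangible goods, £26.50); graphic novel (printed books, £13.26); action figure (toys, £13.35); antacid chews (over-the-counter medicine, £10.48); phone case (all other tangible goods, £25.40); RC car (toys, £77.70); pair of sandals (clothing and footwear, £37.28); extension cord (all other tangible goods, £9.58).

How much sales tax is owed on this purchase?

Deli sandwich £11.56: hot prepared food → 3.75% → £0.43
Hot pretzel £5.98: hot prepared food → 3.75% → £0.22
Café latte £4.69: hot prepared food → 3.75% → £0.18
Rain jacket £150.22: clothing and footwear, £150.00 or more → 4.25% → £6.38
LED flashlight £26.50: all other tangible goods → 8% → £2.12
Graphic novel £13.26: printed books → 10% → £1.33
Action figure £13.35: toys → 9% → £1.20
Antacid chews £10.48: over-the-counter medicine → 9% → £0.94
Phone case £25.40: all other tangible goods → 8% → £2.03
RC car £77.70: toys → 9% → £6.99
Pair of sandals £37.28: clothing and footwear, under £150.00 → 0% → £0.00
Extension cord £9.58: all other tangible goods → 8% → £0.77
Total tax = £0.43 + £0.22 + £0.18 + £6.38 + £2.12 + £1.33 + £1.20 + £0.94 + £2.03 + £6.99 + £0.77 = £22.59

£22.59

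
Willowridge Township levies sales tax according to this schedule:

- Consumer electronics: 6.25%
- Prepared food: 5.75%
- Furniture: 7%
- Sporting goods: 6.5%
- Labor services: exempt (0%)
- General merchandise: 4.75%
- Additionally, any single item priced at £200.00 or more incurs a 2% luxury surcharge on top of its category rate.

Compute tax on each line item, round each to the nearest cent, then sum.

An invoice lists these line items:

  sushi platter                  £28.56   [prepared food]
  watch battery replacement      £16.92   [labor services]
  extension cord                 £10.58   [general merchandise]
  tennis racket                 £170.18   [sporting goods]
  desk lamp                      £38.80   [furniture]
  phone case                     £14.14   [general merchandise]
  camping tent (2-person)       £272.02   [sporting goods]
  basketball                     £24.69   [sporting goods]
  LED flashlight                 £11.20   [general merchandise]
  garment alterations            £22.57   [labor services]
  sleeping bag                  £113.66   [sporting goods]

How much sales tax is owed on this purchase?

Sushi platter £28.56: prepared food → 5.75% → £1.64
Watch battery replacement £16.92: labor services → 0% → £0.00
Extension cord £10.58: general merchandise → 4.75% → £0.50
Tennis racket £170.18: sporting goods → 6.5% → £11.06
Desk lamp £38.80: furniture → 7% → £2.72
Phone case £14.14: general merchandise → 4.75% → £0.67
Camping tent (2-person) £272.02: sporting goods → 6.5% + 2% surcharge = 8.5% → £23.12
Basketball £24.69: sporting goods → 6.5% → £1.60
LED flashlight £11.20: general merchandise → 4.75% → £0.53
Garment alterations £22.57: labor services → 0% → £0.00
Sleeping bag £113.66: sporting goods → 6.5% → £7.39
Total tax = £1.64 + £0.50 + £11.06 + £2.72 + £0.67 + £23.12 + £1.60 + £0.53 + £7.39 = £49.23

£49.23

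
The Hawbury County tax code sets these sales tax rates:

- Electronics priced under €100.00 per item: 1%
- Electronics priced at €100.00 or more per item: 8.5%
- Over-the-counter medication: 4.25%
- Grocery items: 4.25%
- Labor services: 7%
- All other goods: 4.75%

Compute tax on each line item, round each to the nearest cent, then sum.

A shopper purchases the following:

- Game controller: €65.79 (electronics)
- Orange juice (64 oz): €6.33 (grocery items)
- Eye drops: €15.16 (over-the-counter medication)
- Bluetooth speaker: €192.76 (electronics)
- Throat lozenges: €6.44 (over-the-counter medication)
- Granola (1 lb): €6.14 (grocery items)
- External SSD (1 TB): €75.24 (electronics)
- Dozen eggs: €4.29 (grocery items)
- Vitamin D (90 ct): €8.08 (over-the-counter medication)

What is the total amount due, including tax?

Game controller €65.79: electronics, under €100.00 → 1% → €0.66
Orange juice (64 oz) €6.33: grocery items → 4.25% → €0.27
Eye drops €15.16: over-the-counter medication → 4.25% → €0.64
Bluetooth speaker €192.76: electronics, €100.00 or more → 8.5% → €16.38
Throat lozenges €6.44: over-the-counter medication → 4.25% → €0.27
Granola (1 lb) €6.14: grocery items → 4.25% → €0.26
External SSD (1 TB) €75.24: electronics, under €100.00 → 1% → €0.75
Dozen eggs €4.29: grocery items → 4.25% → €0.18
Vitamin D (90 ct) €8.08: over-the-counter medication → 4.25% → €0.34
Subtotal = €380.23; tax = €19.75; total due = €399.98

€399.98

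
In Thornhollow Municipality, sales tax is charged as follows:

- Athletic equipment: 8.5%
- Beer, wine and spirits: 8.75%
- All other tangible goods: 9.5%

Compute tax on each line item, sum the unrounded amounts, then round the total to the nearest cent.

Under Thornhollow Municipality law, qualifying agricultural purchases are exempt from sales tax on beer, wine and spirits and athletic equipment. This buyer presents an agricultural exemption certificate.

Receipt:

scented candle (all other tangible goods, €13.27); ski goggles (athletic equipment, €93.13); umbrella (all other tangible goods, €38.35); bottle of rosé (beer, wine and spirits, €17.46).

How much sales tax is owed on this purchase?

Scented candle €13.27: all other tangible goods → 9.5% → €1.26065
Ski goggles €93.13: athletic equipment, buyer-exempt → 0% → €0.00
Umbrella €38.35: all other tangible goods → 9.5% → €3.64325
Bottle of rosé €17.46: beer, wine and spirits, buyer-exempt → 0% → €0.00
Unrounded tax sum = €4.9039 → €4.90

€4.90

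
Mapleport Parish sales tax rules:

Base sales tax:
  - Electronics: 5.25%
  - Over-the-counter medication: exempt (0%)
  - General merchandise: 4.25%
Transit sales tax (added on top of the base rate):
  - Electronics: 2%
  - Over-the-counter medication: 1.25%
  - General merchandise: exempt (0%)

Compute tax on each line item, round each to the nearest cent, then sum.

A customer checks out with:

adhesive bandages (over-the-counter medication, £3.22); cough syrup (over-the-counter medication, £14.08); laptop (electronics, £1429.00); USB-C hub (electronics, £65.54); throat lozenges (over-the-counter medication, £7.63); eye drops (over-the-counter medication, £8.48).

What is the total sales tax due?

£108.78

Adhesive bandages £3.22: over-the-counter medication → 0% + 1.25% transit = 1.25% → £0.04
Cough syrup £14.08: over-the-counter medication → 0% + 1.25% transit = 1.25% → £0.18
Laptop £1429.00: electronics → 5.25% + 2% transit = 7.25% → £103.60
USB-C hub £65.54: electronics → 5.25% + 2% transit = 7.25% → £4.75
Throat lozenges £7.63: over-the-counter medication → 0% + 1.25% transit = 1.25% → £0.10
Eye drops £8.48: over-the-counter medication → 0% + 1.25% transit = 1.25% → £0.11
Total tax = £0.04 + £0.18 + £103.60 + £4.75 + £0.10 + £0.11 = £108.78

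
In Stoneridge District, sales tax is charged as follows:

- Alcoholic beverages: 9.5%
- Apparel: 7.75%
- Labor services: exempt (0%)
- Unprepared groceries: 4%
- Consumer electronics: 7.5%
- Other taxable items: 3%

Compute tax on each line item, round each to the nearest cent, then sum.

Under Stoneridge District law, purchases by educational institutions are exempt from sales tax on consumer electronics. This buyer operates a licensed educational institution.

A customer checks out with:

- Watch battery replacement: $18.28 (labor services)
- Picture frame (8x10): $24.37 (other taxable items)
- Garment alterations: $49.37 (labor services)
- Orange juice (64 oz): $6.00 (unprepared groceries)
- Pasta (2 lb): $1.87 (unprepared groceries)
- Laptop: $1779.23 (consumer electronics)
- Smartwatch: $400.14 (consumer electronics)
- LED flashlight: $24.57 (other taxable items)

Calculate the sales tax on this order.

$1.78

Watch battery replacement $18.28: labor services → 0% → $0.00
Picture frame (8x10) $24.37: other taxable items → 3% → $0.73
Garment alterations $49.37: labor services → 0% → $0.00
Orange juice (64 oz) $6.00: unprepared groceries → 4% → $0.24
Pasta (2 lb) $1.87: unprepared groceries → 4% → $0.07
Laptop $1779.23: consumer electronics, buyer-exempt → 0% → $0.00
Smartwatch $400.14: consumer electronics, buyer-exempt → 0% → $0.00
LED flashlight $24.57: other taxable items → 3% → $0.74
Total tax = $0.73 + $0.24 + $0.07 + $0.74 = $1.78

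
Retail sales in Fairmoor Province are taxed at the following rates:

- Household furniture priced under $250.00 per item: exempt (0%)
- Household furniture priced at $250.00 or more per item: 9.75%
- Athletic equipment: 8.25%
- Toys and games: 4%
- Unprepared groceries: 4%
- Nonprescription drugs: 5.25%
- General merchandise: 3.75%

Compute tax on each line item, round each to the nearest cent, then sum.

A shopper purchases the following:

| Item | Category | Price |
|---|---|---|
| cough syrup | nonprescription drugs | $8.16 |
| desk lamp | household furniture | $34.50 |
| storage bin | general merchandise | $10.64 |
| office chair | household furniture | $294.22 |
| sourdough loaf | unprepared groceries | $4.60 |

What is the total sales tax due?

Cough syrup $8.16: nonprescription drugs → 5.25% → $0.43
Desk lamp $34.50: household furniture, under $250.00 → 0% → $0.00
Storage bin $10.64: general merchandise → 3.75% → $0.40
Office chair $294.22: household furniture, $250.00 or more → 9.75% → $28.69
Sourdough loaf $4.60: unprepared groceries → 4% → $0.18
Total tax = $0.43 + $0.40 + $28.69 + $0.18 = $29.70

$29.70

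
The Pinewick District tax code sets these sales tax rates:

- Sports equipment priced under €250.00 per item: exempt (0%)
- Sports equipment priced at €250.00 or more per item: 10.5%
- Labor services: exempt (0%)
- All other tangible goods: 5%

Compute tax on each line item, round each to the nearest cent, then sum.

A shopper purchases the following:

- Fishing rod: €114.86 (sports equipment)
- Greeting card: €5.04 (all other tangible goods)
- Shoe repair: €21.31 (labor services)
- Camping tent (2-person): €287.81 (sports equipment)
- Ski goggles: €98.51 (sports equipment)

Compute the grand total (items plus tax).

Fishing rod €114.86: sports equipment, under €250.00 → 0% → €0.00
Greeting card €5.04: all other tangible goods → 5% → €0.25
Shoe repair €21.31: labor services → 0% → €0.00
Camping tent (2-person) €287.81: sports equipment, €250.00 or more → 10.5% → €30.22
Ski goggles €98.51: sports equipment, under €250.00 → 0% → €0.00
Subtotal = €527.53; tax = €30.47; total due = €558.00

€558.00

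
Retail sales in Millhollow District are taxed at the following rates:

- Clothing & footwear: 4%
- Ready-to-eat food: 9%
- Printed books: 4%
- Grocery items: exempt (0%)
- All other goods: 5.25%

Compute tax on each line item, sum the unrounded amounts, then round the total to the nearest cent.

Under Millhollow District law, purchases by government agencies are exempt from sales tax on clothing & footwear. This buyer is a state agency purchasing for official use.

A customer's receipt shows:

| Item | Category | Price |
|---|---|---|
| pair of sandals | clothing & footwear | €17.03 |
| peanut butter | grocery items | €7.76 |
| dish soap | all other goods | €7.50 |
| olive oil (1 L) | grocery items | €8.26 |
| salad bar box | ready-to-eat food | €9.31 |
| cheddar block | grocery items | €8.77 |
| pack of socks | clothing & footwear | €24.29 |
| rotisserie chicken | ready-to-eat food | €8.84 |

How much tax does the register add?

€2.03

Pair of sandals €17.03: clothing & footwear, buyer-exempt → 0% → €0.00
Peanut butter €7.76: grocery items → 0% → €0.00
Dish soap €7.50: all other goods → 5.25% → €0.39375
Olive oil (1 L) €8.26: grocery items → 0% → €0.00
Salad bar box €9.31: ready-to-eat food → 9% → €0.8379
Cheddar block €8.77: grocery items → 0% → €0.00
Pack of socks €24.29: clothing & footwear, buyer-exempt → 0% → €0.00
Rotisserie chicken €8.84: ready-to-eat food → 9% → €0.7956
Unrounded tax sum = €2.02725 → €2.03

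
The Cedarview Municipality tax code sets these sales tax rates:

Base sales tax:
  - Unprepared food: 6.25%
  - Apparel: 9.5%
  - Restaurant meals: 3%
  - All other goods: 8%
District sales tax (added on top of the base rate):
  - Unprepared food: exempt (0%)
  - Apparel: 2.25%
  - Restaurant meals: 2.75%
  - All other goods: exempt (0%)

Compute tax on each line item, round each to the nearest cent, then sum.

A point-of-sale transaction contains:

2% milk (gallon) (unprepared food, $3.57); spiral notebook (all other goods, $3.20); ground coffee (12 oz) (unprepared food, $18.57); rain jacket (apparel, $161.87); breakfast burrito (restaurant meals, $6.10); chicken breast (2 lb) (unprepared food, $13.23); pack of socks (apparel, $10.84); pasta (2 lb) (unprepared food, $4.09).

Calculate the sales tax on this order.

2% milk (gallon) $3.57: unprepared food → 6.25% + 0% district = 6.25% → $0.22
Spiral notebook $3.20: all other goods → 8% + 0% district = 8% → $0.26
Ground coffee (12 oz) $18.57: unprepared food → 6.25% + 0% district = 6.25% → $1.16
Rain jacket $161.87: apparel → 9.5% + 2.25% district = 11.75% → $19.02
Breakfast burrito $6.10: restaurant meals → 3% + 2.75% district = 5.75% → $0.35
Chicken breast (2 lb) $13.23: unprepared food → 6.25% + 0% district = 6.25% → $0.83
Pack of socks $10.84: apparel → 9.5% + 2.25% district = 11.75% → $1.27
Pasta (2 lb) $4.09: unprepared food → 6.25% + 0% district = 6.25% → $0.26
Total tax = $0.22 + $0.26 + $1.16 + $19.02 + $0.35 + $0.83 + $1.27 + $0.26 = $23.37

$23.37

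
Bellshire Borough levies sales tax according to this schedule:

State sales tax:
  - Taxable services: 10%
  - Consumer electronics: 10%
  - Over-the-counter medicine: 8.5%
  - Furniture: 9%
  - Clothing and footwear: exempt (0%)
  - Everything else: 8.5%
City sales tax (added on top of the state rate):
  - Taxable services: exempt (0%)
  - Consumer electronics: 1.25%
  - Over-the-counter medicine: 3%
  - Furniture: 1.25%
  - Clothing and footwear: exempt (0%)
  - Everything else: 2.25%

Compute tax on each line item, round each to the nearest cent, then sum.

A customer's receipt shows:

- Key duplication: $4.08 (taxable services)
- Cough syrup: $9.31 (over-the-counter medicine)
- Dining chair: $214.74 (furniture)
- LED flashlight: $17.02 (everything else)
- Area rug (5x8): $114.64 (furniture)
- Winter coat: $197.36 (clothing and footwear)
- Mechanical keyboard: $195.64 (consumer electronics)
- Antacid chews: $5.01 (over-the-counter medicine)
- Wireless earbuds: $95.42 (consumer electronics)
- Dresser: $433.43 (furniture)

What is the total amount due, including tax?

$1401.47

Key duplication $4.08: taxable services → 10% + 0% city = 10% → $0.41
Cough syrup $9.31: over-the-counter medicine → 8.5% + 3% city = 11.5% → $1.07
Dining chair $214.74: furniture → 9% + 1.25% city = 10.25% → $22.01
LED flashlight $17.02: everything else → 8.5% + 2.25% city = 10.75% → $1.83
Area rug (5x8) $114.64: furniture → 9% + 1.25% city = 10.25% → $11.75
Winter coat $197.36: clothing and footwear → 0% + 0% city = 0% → $0.00
Mechanical keyboard $195.64: consumer electronics → 10% + 1.25% city = 11.25% → $22.01
Antacid chews $5.01: over-the-counter medicine → 8.5% + 3% city = 11.5% → $0.58
Wireless earbuds $95.42: consumer electronics → 10% + 1.25% city = 11.25% → $10.73
Dresser $433.43: furniture → 9% + 1.25% city = 10.25% → $44.43
Subtotal = $1286.65; tax = $114.82; total due = $1401.47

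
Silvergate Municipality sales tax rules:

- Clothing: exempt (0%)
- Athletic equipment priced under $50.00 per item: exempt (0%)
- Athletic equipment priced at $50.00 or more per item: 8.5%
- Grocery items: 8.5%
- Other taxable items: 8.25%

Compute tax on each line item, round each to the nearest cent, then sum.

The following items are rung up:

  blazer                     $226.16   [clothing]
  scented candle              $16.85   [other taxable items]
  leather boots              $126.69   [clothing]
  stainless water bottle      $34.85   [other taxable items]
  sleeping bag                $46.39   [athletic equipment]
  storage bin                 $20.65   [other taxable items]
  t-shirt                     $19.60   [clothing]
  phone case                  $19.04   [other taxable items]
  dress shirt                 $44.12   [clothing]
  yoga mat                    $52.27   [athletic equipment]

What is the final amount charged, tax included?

$618.60

Blazer $226.16: clothing → 0% → $0.00
Scented candle $16.85: other taxable items → 8.25% → $1.39
Leather boots $126.69: clothing → 0% → $0.00
Stainless water bottle $34.85: other taxable items → 8.25% → $2.88
Sleeping bag $46.39: athletic equipment, under $50.00 → 0% → $0.00
Storage bin $20.65: other taxable items → 8.25% → $1.70
T-shirt $19.60: clothing → 0% → $0.00
Phone case $19.04: other taxable items → 8.25% → $1.57
Dress shirt $44.12: clothing → 0% → $0.00
Yoga mat $52.27: athletic equipment, $50.00 or more → 8.5% → $4.44
Subtotal = $606.62; tax = $11.98; total due = $618.60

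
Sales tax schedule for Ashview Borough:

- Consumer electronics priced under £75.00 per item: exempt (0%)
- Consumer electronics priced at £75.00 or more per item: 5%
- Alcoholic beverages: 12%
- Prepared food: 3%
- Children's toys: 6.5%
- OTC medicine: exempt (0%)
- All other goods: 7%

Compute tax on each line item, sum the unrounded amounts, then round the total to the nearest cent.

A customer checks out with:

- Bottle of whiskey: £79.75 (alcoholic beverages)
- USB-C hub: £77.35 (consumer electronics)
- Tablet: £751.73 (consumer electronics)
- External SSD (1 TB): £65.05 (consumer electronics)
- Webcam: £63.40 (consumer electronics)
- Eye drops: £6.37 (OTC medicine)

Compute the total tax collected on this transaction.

£51.02

Bottle of whiskey £79.75: alcoholic beverages → 12% → £9.57
USB-C hub £77.35: consumer electronics, £75.00 or more → 5% → £3.8675
Tablet £751.73: consumer electronics, £75.00 or more → 5% → £37.5865
External SSD (1 TB) £65.05: consumer electronics, under £75.00 → 0% → £0.00
Webcam £63.40: consumer electronics, under £75.00 → 0% → £0.00
Eye drops £6.37: OTC medicine → 0% → £0.00
Unrounded tax sum = £51.024 → £51.02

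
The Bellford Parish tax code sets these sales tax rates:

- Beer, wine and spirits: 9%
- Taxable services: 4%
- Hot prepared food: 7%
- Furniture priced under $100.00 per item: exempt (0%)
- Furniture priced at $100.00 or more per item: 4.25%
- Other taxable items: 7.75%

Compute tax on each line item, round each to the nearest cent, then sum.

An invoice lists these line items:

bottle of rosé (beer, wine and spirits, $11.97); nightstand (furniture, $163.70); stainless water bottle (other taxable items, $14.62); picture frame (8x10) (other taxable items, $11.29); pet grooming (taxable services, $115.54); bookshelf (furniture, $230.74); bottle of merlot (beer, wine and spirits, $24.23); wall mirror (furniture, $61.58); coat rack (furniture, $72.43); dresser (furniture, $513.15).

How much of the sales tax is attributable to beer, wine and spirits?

$3.26

Bottle of rosé $11.97: beer, wine and spirits → 9% → $1.08
Bottle of merlot $24.23: beer, wine and spirits → 9% → $2.18
Tax on beer, wine and spirits = $1.08 + $2.18 = $3.26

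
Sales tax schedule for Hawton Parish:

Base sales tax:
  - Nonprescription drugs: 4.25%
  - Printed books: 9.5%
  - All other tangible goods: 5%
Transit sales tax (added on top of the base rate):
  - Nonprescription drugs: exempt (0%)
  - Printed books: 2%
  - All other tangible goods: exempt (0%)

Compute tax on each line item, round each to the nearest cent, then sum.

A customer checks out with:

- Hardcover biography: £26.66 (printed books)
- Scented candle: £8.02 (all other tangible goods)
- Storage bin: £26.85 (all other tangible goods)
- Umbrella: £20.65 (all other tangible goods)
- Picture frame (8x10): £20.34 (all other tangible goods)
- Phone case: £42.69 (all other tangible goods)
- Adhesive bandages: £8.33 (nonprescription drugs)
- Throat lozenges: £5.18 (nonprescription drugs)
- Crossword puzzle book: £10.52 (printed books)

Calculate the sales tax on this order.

Hardcover biography £26.66: printed books → 9.5% + 2% transit = 11.5% → £3.07
Scented candle £8.02: all other tangible goods → 5% + 0% transit = 5% → £0.40
Storage bin £26.85: all other tangible goods → 5% + 0% transit = 5% → £1.34
Umbrella £20.65: all other tangible goods → 5% + 0% transit = 5% → £1.03
Picture frame (8x10) £20.34: all other tangible goods → 5% + 0% transit = 5% → £1.02
Phone case £42.69: all other tangible goods → 5% + 0% transit = 5% → £2.13
Adhesive bandages £8.33: nonprescription drugs → 4.25% + 0% transit = 4.25% → £0.35
Throat lozenges £5.18: nonprescription drugs → 4.25% + 0% transit = 4.25% → £0.22
Crossword puzzle book £10.52: printed books → 9.5% + 2% transit = 11.5% → £1.21
Total tax = £3.07 + £0.40 + £1.34 + £1.03 + £1.02 + £2.13 + £0.35 + £0.22 + £1.21 = £10.77

£10.77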